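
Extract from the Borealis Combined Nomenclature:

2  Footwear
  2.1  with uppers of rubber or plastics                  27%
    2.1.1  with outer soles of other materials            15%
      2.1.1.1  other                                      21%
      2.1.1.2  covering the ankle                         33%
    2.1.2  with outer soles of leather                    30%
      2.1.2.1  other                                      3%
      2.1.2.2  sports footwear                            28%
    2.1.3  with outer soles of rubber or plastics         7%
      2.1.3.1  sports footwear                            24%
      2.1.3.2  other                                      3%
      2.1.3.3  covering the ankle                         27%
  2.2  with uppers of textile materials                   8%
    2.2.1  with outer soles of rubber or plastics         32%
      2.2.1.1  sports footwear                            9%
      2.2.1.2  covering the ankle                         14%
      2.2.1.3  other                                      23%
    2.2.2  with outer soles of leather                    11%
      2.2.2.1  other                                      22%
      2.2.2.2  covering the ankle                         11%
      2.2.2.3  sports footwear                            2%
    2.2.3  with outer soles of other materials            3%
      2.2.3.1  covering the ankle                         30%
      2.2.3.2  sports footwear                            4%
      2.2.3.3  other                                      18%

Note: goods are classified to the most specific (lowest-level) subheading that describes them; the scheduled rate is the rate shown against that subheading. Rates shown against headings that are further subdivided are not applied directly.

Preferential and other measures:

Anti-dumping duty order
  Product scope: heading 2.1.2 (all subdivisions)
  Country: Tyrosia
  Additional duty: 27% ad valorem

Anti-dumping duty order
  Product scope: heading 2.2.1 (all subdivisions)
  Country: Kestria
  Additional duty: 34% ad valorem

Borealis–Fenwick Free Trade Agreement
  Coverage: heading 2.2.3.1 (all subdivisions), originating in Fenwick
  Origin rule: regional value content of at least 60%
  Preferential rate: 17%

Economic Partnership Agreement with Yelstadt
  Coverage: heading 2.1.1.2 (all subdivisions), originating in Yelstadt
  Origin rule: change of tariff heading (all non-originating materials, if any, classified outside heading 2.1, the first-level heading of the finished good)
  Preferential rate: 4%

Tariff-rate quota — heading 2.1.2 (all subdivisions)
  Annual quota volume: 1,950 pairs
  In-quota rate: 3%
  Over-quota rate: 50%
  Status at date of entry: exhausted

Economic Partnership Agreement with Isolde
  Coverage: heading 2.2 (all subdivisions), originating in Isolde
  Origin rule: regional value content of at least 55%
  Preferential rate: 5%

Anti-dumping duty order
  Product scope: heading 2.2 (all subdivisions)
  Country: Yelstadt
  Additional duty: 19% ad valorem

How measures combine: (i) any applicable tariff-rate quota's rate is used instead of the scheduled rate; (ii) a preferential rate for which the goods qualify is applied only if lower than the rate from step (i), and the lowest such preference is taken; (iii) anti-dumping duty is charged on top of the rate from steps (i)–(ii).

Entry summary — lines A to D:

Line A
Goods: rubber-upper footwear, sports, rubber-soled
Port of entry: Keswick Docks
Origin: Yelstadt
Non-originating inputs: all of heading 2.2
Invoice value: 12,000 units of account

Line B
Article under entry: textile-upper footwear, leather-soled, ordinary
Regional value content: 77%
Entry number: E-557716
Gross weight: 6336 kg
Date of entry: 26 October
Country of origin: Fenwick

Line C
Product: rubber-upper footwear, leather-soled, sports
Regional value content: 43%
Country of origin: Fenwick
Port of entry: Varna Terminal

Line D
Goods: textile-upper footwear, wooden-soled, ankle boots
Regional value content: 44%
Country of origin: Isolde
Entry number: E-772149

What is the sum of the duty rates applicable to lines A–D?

126%

Line A: rubber-upper → 2.1; rubber-soled → 2.1.3; sports → 2.1.3.1. Scheduled 24%. Yelstadt agreement on 2.1.1.2: 2.1.3.1 not covered. → 24%.
Line B: textile-upper → 2.2; leather-soled → 2.2.2; ordinary → 2.2.2.1. Scheduled 22%. Fenwick agreement on 2.2.3.1: 2.2.2.1 not covered. → 22%.
Line C: rubber-upper → 2.1; leather-soled → 2.1.2; sports → 2.1.2.2. Scheduled 28%. quota on 2.1.2 exhausted → over-quota 50%; Fenwick agreement on 2.2.3.1: 2.1.2.2 not covered. → 50%.
Line D: textile-upper → 2.2; wooden-soled → 2.2.3; ankle boots → 2.2.3.1. Scheduled 30%. Isolde agreement on 2.2: RVC < 55%. → 30%.
Sum: 24% + 22% + 50% + 30% = 126%.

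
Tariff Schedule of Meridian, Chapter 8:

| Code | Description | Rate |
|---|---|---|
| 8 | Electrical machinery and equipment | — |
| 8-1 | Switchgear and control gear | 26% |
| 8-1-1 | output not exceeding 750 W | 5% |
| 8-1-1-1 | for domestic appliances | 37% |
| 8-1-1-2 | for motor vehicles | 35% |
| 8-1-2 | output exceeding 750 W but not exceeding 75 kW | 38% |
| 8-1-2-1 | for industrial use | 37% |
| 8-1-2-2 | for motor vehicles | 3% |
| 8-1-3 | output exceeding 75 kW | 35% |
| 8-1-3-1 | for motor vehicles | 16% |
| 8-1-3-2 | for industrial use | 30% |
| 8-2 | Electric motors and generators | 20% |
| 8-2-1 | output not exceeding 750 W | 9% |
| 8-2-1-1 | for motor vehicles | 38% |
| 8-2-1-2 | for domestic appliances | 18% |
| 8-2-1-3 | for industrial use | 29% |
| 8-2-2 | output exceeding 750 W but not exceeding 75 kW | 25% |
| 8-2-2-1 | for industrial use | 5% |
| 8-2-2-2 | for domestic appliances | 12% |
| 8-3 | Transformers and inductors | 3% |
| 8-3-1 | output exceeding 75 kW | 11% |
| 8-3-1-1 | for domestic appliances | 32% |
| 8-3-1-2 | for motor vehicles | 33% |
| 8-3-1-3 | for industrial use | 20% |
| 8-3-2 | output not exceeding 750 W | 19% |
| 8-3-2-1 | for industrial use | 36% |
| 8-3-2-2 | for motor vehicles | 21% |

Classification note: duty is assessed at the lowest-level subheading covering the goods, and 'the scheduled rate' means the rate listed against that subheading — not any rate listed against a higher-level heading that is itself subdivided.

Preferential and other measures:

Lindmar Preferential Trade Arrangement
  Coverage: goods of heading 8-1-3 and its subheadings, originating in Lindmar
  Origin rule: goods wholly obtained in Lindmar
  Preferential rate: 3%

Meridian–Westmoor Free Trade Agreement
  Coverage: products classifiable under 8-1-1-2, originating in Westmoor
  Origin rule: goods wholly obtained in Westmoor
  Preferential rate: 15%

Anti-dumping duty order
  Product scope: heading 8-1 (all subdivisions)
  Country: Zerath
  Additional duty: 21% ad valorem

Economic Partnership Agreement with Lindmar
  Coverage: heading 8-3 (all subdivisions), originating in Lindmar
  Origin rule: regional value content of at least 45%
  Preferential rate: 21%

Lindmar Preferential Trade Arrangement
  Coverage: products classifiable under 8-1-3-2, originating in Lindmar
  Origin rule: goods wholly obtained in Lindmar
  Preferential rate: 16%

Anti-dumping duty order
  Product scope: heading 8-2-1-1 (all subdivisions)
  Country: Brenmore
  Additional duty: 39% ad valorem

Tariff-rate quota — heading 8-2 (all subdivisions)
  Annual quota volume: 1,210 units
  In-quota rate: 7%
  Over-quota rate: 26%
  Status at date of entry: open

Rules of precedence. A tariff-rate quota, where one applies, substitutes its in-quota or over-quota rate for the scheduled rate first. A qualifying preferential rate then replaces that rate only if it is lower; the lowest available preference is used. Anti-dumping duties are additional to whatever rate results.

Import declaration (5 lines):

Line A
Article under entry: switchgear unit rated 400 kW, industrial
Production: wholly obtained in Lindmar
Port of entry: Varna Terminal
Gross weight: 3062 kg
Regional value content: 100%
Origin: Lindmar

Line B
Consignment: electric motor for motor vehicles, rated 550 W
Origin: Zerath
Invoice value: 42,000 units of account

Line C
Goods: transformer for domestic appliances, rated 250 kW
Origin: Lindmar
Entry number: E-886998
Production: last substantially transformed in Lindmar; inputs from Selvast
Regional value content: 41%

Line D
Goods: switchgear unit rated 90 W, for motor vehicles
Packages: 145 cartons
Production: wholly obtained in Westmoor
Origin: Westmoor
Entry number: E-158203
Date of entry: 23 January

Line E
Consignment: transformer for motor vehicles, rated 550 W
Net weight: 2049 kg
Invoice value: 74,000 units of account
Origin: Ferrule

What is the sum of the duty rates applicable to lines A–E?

Line A: switchgear unit → 8-1; rated 400 kW → 8-1-3; industrial → 8-1-3-2. Scheduled 30%. Lindmar agreement on 8-1-3: wholly obtained → 3% available; Lindmar agreement on 8-3: 8-1-3-2 not covered; Lindmar agreement on 8-1-3-2: wholly obtained → 16% available; preferential 3%. → 3%.
Line B: electric motor → 8-2; rated 550 W → 8-2-1; for motor vehicles → 8-2-1-1. Scheduled 38%. quota on 8-2 open → in-quota 7%. → 7%.
Line C: transformer → 8-3; rated 250 kW → 8-3-1; for domestic appliances → 8-3-1-1. Scheduled 32%. Lindmar agreement on 8-1-3: 8-3-1-1 not covered; Lindmar agreement on 8-3: RVC < 45%; Lindmar agreement on 8-1-3-2: 8-3-1-1 not covered. → 32%.
Line D: switchgear unit → 8-1; rated 90 W → 8-1-1; for motor vehicles → 8-1-1-2. Scheduled 35%. Westmoor agreement on 8-1-1-2: wholly obtained → 15% available; preferential 15%. → 15%.
Line E: transformer → 8-3; rated 550 W → 8-3-2; for motor vehicles → 8-3-2-2. Scheduled 21%. No special measure applies. → 21%.
Sum: 3% + 7% + 32% + 15% + 21% = 78%.

78%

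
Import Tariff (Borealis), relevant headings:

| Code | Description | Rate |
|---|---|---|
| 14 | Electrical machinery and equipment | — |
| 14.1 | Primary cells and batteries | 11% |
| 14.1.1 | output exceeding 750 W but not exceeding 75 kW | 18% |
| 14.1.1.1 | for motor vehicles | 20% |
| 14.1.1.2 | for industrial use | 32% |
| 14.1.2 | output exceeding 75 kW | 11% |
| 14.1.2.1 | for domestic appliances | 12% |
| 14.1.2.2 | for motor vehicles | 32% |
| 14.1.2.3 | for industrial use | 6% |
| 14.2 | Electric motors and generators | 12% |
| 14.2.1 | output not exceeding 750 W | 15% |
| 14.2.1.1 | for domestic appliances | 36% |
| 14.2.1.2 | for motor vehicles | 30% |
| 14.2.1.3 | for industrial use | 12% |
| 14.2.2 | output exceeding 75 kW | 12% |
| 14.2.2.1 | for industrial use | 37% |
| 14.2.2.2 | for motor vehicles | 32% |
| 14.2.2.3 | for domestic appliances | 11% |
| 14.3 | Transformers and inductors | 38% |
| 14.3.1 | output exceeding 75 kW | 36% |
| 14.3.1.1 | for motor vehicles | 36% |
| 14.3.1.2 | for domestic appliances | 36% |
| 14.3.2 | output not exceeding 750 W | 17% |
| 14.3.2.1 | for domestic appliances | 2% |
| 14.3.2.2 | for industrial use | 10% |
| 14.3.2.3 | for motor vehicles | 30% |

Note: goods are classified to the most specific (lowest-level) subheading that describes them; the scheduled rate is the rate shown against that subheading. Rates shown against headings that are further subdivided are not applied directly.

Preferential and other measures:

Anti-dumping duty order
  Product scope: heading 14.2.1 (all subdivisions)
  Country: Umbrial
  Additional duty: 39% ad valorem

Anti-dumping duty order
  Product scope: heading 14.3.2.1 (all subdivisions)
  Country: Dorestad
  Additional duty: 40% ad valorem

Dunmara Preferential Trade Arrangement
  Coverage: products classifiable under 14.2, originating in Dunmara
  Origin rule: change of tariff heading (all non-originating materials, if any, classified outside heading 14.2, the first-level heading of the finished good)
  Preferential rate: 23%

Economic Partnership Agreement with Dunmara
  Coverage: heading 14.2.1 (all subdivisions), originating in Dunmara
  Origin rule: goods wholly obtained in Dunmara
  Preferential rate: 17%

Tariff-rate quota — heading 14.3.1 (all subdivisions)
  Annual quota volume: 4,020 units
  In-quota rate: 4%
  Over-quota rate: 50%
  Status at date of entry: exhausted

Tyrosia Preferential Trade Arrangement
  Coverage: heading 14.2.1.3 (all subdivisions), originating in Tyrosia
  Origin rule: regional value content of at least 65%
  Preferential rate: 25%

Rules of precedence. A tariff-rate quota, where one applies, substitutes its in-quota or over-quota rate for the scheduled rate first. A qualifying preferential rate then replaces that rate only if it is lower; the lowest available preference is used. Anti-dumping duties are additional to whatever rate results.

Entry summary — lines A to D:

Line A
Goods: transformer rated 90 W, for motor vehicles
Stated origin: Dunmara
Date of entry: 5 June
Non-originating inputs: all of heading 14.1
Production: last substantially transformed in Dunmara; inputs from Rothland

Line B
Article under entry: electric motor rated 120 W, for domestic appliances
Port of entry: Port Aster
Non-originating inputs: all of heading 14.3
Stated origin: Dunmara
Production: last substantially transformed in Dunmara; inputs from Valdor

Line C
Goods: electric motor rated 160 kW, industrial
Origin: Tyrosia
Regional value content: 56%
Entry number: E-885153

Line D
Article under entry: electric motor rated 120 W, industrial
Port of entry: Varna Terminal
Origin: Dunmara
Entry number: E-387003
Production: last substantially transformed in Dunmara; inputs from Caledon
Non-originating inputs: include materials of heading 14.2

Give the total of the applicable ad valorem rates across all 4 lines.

Line A: transformer → 14.3; rated 90 W → 14.3.2; for motor vehicles → 14.3.2.3. Scheduled 30%. Dunmara agreement on 14.2: 14.3.2.3 not covered; Dunmara agreement on 14.2.1: 14.3.2.3 not covered. → 30%.
Line B: electric motor → 14.2; rated 120 W → 14.2.1; for domestic appliances → 14.2.1.1. Scheduled 36%. Dunmara agreement on 14.2: CTH met → 23% available; Dunmara agreement on 14.2.1: not wholly obtained; preferential 23%. → 23%.
Line C: electric motor → 14.2; rated 160 kW → 14.2.2; industrial → 14.2.2.1. Scheduled 37%. Tyrosia agreement on 14.2.1.3: 14.2.2.1 not covered. → 37%.
Line D: electric motor → 14.2; rated 120 W → 14.2.1; industrial → 14.2.1.3. Scheduled 12%. Dunmara agreement on 14.2: CTH not met; Dunmara agreement on 14.2.1: not wholly obtained. → 12%.
Sum: 30% + 23% + 37% + 12% = 102%.

102%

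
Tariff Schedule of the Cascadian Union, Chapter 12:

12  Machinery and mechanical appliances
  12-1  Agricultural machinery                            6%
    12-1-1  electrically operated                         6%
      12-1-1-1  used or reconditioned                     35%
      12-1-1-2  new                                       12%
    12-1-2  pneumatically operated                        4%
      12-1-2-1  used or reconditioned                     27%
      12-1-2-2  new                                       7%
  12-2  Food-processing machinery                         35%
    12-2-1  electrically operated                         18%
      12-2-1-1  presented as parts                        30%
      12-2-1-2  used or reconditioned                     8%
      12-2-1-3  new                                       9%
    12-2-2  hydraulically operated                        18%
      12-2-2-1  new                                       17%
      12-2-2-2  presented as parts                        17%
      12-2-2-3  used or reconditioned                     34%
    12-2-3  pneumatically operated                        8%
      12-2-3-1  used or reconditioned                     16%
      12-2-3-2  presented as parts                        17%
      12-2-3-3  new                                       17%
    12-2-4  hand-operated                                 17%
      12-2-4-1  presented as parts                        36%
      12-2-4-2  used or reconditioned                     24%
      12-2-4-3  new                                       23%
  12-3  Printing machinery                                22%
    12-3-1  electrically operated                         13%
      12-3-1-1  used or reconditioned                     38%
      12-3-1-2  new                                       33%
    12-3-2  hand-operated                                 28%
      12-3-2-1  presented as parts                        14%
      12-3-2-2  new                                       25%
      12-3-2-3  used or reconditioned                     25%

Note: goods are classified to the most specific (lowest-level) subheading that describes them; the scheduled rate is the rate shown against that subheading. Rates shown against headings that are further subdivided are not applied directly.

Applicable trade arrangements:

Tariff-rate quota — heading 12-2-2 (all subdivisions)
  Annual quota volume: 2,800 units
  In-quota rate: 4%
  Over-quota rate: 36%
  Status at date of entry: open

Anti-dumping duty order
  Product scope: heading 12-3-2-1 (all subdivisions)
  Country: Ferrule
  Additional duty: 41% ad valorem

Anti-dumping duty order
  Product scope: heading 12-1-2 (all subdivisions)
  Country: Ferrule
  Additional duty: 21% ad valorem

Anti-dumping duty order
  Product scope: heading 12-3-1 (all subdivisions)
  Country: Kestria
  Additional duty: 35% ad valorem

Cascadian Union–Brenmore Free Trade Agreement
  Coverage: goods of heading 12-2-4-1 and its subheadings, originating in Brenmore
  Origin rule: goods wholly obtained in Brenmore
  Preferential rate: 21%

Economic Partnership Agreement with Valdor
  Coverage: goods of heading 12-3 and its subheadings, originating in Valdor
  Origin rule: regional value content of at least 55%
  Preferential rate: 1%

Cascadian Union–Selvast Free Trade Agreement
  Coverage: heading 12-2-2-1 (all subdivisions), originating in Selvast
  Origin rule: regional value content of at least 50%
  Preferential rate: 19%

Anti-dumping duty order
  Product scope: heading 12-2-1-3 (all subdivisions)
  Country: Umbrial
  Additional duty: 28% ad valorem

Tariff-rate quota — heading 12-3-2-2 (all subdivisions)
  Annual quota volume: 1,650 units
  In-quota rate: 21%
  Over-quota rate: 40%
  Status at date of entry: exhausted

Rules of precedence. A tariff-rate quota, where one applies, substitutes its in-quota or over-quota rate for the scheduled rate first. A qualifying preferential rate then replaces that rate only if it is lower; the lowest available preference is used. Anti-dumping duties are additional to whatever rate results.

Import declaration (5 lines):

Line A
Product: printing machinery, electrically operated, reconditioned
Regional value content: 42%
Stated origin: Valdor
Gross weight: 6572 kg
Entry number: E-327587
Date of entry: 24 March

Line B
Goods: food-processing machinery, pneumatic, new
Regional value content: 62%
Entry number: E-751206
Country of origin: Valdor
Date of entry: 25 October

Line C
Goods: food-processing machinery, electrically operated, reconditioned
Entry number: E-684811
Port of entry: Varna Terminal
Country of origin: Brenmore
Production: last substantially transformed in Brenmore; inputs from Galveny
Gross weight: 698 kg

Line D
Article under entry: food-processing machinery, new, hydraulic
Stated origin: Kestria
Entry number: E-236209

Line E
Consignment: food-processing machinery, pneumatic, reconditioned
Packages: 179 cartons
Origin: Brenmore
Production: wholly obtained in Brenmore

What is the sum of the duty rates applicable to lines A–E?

83%

Line A: printing → 12-3; electrically operated → 12-3-1; reconditioned → 12-3-1-1. Scheduled 38%. Valdor agreement on 12-3: RVC < 55%. → 38%.
Line B: food-processing → 12-2; pneumatic → 12-2-3; new → 12-2-3-3. Scheduled 17%. Valdor agreement on 12-3: 12-2-3-3 not covered. → 17%.
Line C: food-processing → 12-2; electrically operated → 12-2-1; reconditioned → 12-2-1-2. Scheduled 8%. Brenmore agreement on 12-2-4-1: 12-2-1-2 not covered. → 8%.
Line D: food-processing → 12-2; hydraulic → 12-2-2; new → 12-2-2-1. Scheduled 17%. quota on 12-2-2 open → in-quota 4%. → 4%.
Line E: food-processing → 12-2; pneumatic → 12-2-3; reconditioned → 12-2-3-1. Scheduled 16%. Brenmore agreement on 12-2-4-1: 12-2-3-1 not covered. → 16%.
Sum: 38% + 17% + 8% + 4% + 16% = 83%.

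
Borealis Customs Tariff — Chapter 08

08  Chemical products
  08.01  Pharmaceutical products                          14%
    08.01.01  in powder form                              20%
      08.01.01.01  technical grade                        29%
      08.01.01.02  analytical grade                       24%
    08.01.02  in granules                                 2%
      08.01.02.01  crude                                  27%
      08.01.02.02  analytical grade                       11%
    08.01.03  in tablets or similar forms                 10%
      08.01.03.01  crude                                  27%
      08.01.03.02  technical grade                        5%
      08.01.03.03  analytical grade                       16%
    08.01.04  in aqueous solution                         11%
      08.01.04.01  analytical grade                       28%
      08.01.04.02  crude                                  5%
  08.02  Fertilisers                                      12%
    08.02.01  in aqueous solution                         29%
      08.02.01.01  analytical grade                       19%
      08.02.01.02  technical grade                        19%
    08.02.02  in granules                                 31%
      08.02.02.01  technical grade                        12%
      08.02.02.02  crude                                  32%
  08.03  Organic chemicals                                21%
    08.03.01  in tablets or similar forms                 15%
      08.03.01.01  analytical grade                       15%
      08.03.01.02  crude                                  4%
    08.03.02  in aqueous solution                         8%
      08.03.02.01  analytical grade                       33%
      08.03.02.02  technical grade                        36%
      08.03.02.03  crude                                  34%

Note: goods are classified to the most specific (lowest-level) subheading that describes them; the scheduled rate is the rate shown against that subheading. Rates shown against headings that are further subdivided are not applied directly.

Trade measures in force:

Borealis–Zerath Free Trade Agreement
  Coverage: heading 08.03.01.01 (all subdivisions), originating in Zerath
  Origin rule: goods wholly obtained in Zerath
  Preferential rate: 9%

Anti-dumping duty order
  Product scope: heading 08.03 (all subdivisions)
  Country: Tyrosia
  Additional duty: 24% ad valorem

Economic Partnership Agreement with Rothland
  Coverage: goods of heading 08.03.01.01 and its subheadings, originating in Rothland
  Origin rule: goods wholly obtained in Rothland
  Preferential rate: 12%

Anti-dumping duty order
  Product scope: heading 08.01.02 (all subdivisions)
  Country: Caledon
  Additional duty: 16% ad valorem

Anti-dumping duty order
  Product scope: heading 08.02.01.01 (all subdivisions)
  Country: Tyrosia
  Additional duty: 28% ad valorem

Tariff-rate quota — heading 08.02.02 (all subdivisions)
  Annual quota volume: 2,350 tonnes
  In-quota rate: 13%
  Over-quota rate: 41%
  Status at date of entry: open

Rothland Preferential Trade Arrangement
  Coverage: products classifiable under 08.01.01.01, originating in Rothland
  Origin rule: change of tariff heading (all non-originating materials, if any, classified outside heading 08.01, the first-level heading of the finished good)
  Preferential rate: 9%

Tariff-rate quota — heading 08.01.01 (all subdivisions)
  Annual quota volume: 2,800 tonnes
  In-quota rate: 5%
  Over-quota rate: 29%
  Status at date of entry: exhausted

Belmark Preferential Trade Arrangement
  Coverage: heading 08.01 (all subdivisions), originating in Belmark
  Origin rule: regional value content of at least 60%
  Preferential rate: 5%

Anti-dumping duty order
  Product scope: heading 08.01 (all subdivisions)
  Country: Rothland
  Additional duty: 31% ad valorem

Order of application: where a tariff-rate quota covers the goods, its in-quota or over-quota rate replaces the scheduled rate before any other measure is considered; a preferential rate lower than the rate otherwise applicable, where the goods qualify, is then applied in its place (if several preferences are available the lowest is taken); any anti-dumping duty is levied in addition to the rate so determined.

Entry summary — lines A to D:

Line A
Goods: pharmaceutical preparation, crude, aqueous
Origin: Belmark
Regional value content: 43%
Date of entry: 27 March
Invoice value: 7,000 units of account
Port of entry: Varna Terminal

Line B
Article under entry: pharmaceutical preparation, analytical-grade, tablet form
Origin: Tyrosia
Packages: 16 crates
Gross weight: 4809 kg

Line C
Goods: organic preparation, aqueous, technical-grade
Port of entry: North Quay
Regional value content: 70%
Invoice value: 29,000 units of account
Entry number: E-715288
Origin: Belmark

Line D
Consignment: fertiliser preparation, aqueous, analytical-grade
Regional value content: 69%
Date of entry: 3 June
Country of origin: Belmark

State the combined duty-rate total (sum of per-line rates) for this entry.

76%

Line A: pharmaceutical → 08.01; aqueous → 08.01.04; crude → 08.01.04.02. Scheduled 5%. Belmark agreement on 08.01: RVC < 60%. → 5%.
Line B: pharmaceutical → 08.01; tablet form → 08.01.03; analytical-grade → 08.01.03.03. Scheduled 16%. No special measure applies. → 16%.
Line C: organic → 08.03; aqueous → 08.03.02; technical-grade → 08.03.02.02. Scheduled 36%. Belmark agreement on 08.01: 08.03.02.02 not covered. → 36%.
Line D: fertiliser → 08.02; aqueous → 08.02.01; analytical-grade → 08.02.01.01. Scheduled 19%. Belmark agreement on 08.01: 08.02.01.01 not covered. → 19%.
Sum: 5% + 16% + 36% + 19% = 76%.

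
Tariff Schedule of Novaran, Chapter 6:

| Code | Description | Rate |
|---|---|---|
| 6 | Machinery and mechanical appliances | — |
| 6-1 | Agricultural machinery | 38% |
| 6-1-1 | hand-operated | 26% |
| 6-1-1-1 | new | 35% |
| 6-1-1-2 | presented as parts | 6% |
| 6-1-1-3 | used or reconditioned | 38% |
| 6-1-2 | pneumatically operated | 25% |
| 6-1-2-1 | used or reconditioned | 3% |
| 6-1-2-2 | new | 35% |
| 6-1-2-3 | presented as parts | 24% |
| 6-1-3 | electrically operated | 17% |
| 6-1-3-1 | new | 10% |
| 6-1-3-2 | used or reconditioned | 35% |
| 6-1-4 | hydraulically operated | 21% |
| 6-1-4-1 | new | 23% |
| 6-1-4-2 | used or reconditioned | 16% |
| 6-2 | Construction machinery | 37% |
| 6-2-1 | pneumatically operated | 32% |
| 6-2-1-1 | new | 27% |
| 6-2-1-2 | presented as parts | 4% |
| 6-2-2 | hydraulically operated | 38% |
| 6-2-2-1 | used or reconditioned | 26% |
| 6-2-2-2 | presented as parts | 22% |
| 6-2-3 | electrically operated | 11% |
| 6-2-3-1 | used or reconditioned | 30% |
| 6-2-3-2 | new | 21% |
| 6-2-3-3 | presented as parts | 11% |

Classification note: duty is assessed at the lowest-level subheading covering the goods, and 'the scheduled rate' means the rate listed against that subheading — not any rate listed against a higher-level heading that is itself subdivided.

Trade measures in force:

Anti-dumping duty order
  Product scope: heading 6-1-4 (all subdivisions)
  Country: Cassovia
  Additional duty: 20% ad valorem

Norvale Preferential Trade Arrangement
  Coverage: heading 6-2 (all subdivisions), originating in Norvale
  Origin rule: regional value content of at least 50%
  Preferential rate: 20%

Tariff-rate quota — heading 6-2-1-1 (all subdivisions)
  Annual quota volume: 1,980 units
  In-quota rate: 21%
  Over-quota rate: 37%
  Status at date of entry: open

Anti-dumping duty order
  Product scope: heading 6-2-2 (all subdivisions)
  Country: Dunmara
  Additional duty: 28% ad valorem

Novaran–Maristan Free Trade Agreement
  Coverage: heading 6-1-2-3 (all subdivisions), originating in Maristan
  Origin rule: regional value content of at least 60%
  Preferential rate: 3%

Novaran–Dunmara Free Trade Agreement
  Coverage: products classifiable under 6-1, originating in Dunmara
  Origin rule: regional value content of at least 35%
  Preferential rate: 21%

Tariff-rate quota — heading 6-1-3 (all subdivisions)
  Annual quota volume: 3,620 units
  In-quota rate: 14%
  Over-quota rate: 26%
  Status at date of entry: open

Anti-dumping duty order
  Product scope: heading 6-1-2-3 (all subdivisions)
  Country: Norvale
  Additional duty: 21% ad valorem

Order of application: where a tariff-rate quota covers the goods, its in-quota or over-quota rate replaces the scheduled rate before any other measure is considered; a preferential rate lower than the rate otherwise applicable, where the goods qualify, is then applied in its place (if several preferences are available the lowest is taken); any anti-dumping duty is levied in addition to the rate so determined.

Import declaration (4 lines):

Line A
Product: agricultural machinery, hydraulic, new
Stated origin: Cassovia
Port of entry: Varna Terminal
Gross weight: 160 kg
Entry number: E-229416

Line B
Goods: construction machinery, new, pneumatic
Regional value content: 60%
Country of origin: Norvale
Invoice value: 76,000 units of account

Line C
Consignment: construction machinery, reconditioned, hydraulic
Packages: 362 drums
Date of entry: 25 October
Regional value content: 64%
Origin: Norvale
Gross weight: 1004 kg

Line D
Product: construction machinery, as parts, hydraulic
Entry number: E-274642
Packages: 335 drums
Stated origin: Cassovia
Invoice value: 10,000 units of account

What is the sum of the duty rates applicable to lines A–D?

105%

Line A: agricultural → 6-1; hydraulic → 6-1-4; new → 6-1-4-1. Scheduled 23%. anti-dumping (Cassovia, 6-1-4): +20%; total 23% + 20% = 43%. → 43%.
Line B: construction → 6-2; pneumatic → 6-2-1; new → 6-2-1-1. Scheduled 27%. quota on 6-2-1-1 open → in-quota 21%; Norvale agreement on 6-2: RVC ≥ 50% → 20% available; preferential 20%. → 20%.
Line C: construction → 6-2; hydraulic → 6-2-2; reconditioned → 6-2-2-1. Scheduled 26%. Norvale agreement on 6-2: RVC ≥ 50% → 20% available; preferential 20%. → 20%.
Line D: construction → 6-2; hydraulic → 6-2-2; as parts → 6-2-2-2. Scheduled 22%. No special measure applies. → 22%.
Sum: 43% + 20% + 20% + 22% = 105%.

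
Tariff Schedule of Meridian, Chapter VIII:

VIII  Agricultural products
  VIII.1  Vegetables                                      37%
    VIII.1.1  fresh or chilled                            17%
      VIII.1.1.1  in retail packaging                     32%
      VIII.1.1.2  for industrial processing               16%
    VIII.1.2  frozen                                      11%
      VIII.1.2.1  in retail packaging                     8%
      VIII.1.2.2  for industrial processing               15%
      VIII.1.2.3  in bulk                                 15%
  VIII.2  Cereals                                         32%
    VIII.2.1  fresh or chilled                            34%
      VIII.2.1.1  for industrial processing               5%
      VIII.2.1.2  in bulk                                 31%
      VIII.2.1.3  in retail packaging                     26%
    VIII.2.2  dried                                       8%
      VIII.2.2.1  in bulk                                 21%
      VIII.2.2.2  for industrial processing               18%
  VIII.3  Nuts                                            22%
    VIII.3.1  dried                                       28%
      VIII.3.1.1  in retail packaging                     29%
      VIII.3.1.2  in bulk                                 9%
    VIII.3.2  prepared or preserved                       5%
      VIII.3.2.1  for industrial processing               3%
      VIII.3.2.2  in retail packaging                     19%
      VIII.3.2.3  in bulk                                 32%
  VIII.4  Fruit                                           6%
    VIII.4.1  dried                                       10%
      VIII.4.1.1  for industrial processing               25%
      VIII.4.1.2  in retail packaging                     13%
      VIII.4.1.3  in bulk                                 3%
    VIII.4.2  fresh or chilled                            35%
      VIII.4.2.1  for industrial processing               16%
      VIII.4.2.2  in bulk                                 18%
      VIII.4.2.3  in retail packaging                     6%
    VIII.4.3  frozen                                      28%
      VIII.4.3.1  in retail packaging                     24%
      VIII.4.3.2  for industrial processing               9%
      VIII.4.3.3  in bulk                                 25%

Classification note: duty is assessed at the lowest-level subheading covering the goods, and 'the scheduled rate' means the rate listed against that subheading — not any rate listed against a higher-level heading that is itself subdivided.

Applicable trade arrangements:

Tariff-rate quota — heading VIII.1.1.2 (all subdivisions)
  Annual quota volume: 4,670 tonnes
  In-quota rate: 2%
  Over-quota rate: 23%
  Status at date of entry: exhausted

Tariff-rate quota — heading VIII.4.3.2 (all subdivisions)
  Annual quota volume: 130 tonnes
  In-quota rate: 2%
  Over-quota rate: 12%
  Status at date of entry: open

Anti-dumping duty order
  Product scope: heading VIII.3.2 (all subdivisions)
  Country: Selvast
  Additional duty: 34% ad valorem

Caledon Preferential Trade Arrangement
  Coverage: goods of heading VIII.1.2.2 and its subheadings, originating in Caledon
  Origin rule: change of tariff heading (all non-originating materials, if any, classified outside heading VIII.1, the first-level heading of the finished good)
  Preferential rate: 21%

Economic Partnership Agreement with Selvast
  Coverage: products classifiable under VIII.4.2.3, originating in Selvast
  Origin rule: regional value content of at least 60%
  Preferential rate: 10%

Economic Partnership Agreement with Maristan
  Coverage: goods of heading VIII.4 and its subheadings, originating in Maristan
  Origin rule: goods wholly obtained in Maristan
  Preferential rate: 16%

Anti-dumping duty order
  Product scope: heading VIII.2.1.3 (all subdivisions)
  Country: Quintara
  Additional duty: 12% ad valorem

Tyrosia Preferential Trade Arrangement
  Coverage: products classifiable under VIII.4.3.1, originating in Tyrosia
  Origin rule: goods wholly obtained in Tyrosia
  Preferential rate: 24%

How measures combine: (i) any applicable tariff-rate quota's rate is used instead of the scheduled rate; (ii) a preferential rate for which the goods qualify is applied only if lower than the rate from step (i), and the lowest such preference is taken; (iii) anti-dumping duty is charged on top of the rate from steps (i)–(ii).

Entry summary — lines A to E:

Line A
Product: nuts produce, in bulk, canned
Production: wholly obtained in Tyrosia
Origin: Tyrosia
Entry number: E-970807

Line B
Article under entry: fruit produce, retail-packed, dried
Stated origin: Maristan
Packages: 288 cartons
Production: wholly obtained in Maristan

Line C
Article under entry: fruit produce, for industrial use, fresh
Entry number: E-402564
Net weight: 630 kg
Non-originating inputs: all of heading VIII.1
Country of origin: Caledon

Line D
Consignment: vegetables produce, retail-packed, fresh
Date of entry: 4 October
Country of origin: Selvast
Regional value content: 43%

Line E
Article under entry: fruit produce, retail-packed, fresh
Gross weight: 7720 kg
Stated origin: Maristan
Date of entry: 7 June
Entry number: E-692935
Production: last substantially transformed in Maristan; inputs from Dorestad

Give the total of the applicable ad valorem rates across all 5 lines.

Line A: nuts → VIII.3; canned → VIII.3.2; in bulk → VIII.3.2.3. Scheduled 32%. Tyrosia agreement on VIII.4.3.1: VIII.3.2.3 not covered. → 32%.
Line B: fruit → VIII.4; dried → VIII.4.1; retail-packed → VIII.4.1.2. Scheduled 13%. Maristan agreement on VIII.4: wholly obtained → 16% available; preference 16% not lower than 13% → no reduction. → 13%.
Line C: fruit → VIII.4; fresh → VIII.4.2; for industrial use → VIII.4.2.1. Scheduled 16%. Caledon agreement on VIII.1.2.2: VIII.4.2.1 not covered. → 16%.
Line D: vegetables → VIII.1; fresh → VIII.1.1; retail-packed → VIII.1.1.1. Scheduled 32%. Selvast agreement on VIII.4.2.3: VIII.1.1.1 not covered. → 32%.
Line E: fruit → VIII.4; fresh → VIII.4.2; retail-packed → VIII.4.2.3. Scheduled 6%. Maristan agreement on VIII.4: not wholly obtained. → 6%.
Sum: 32% + 13% + 16% + 32% + 6% = 99%.

99%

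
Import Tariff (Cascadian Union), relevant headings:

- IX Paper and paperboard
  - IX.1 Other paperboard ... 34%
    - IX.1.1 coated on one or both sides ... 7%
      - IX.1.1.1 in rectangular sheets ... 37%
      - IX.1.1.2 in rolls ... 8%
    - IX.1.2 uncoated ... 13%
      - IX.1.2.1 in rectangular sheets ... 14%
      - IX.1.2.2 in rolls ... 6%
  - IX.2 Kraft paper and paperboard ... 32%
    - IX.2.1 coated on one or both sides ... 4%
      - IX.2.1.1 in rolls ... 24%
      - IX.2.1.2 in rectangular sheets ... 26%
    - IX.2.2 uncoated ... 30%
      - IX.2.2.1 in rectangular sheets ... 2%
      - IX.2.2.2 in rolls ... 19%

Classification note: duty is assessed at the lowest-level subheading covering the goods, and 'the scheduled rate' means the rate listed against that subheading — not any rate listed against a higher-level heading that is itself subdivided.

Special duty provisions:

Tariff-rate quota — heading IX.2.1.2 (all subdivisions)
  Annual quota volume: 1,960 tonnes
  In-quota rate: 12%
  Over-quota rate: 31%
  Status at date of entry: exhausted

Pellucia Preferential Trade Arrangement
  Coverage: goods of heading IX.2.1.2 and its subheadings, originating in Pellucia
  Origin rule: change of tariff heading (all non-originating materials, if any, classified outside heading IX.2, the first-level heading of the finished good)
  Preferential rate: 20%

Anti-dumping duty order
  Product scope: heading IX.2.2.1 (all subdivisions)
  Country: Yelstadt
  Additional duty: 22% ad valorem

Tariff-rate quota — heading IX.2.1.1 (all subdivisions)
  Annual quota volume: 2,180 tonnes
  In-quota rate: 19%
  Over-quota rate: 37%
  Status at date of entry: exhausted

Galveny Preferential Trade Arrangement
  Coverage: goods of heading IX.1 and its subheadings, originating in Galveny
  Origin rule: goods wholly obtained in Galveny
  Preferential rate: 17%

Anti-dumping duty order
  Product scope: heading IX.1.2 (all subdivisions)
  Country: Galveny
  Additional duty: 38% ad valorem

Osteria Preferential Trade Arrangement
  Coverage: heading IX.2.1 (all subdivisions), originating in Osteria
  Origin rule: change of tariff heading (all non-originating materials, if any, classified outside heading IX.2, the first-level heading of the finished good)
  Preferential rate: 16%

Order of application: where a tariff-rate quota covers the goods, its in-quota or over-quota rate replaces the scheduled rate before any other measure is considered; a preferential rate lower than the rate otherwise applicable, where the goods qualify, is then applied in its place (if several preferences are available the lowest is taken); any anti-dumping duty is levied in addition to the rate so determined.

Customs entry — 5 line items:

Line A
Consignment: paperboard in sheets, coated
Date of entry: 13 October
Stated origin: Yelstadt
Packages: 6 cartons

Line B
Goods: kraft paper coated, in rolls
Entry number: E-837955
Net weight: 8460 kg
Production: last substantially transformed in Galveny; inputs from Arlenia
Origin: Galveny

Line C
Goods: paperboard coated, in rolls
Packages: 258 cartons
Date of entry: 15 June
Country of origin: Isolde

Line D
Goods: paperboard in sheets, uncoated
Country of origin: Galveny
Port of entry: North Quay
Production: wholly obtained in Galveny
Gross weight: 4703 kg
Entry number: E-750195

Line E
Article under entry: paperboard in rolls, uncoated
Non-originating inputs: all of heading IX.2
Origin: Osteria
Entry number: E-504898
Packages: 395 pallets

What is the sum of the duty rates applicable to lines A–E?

Line A: paperboard → IX.1; coated → IX.1.1; in sheets → IX.1.1.1. Scheduled 37%. No special measure applies. → 37%.
Line B: kraft paper → IX.2; coated → IX.2.1; in rolls → IX.2.1.1. Scheduled 24%. quota on IX.2.1.1 exhausted → over-quota 37%; Galveny agreement on IX.1: IX.2.1.1 not covered. → 37%.
Line C: paperboard → IX.1; coated → IX.1.1; in rolls → IX.1.1.2. Scheduled 8%. No special measure applies. → 8%.
Line D: paperboard → IX.1; uncoated → IX.1.2; in sheets → IX.1.2.1. Scheduled 14%. Galveny agreement on IX.1: wholly obtained → 17% available; preference 17% not lower than 14% → no reduction; anti-dumping (Galveny, IX.1.2): +38%; total 14% + 38% = 52%. → 52%.
Line E: paperboard → IX.1; uncoated → IX.1.2; in rolls → IX.1.2.2. Scheduled 6%. Osteria agreement on IX.2.1: IX.1.2.2 not covered. → 6%.
Sum: 37% + 37% + 8% + 52% + 6% = 140%.

140%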